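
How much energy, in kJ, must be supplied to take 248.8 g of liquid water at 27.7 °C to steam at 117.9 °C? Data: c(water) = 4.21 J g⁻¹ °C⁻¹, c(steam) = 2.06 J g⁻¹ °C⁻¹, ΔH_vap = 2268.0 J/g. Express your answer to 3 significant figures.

q1 (heat water 27.7→100.0 °C): 248.8 × 4.21 × 72.3 = 75730 J
q2 (vaporize at 100 °C): 248.8 × 2268.0 = 564278 J
q3 (heat steam 100.0→117.9 °C): 248.8 × 2.06 × 17.9 = 9174 J
Total: 75730 + 564278 + 9174 = 649182 J = 649 kJ

q = 649 kJ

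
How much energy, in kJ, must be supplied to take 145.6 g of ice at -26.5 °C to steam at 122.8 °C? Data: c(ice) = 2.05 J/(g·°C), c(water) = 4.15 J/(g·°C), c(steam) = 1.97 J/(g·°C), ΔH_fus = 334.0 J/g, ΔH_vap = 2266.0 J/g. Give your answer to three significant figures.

q1 (heat ice -26.5→0.0 °C): 145.6 × 2.05 × 26.5 = 7910 J
q2 (melt at 0 °C): 145.6 × 334.0 = 48630 J
q3 (heat water 0.0→100.0 °C): 145.6 × 4.15 × 100.0 = 60424 J
q4 (vaporize at 100 °C): 145.6 × 2266.0 = 329930 J
q5 (heat steam 100.0→122.8 °C): 145.6 × 1.97 × 22.8 = 6540 J
Total: 7910 + 48630 + 60424 + 329930 + 6540 = 453434 J = 453 kJ

q = 453 kJ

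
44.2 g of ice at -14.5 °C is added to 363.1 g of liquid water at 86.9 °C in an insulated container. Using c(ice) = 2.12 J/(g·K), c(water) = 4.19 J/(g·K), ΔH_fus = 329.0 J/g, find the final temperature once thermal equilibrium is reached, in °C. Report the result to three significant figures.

Heat to bring ice to 0 °C and melt it: q₁ = 44.2×2.12×14.5 + 44.2×329.0 = 15901 J
Heat the water can supply cooling to 0 °C: 363.1×4.19×86.9 = 132209 J > q₁, so all ice melts.
Energy balance: 363.1×4.19×(86.9 − T) = 15901 + 44.2×4.19×(T − 0)
1521.389(86.9 − T) = 15901 + 185.198 T
132209 − 15901 = 1706.587 T
T = 116308 / 1706.587 = 68.15 °C

T_f = 68.2 °C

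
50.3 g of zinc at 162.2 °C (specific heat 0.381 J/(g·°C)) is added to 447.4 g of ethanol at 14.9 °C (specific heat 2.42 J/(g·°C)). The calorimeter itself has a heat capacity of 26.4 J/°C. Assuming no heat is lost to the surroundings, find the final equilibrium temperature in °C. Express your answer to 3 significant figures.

T_f = 17.4 °C

Heat lost by zinc = heat gained by ethanol + calorimeter.
(50.3)(0.381)(162.2 − T) = [(447.4)(2.42) + 26.4](T − 14.9)
19.1643 (162.2 − T) = 1109.108 (T − 14.9)
3108.4 − 19.1643 T = 1109.108 T − 16526
19634.4 = 1128.2723 T
T = 17.40 °C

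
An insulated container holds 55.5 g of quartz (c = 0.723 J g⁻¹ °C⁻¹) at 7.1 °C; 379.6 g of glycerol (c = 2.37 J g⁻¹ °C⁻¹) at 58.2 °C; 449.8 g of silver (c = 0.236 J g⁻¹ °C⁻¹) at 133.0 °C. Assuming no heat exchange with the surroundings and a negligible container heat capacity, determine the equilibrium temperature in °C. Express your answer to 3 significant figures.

Σ mᵢcᵢ(T − Tᵢ) = 0  ⇒  T = Σ mᵢcᵢTᵢ / Σ mᵢcᵢ
Σ mᵢcᵢ = 55.5×0.723 + 379.6×2.37 + 449.8×0.236 = 1045.9313
Σ mᵢcᵢTᵢ = 40.1265×7.1 + 899.652×58.2 + 106.1528×133.0 = 66763
T = 66763 / 1045.9313 = 63.83 °C

T_f = 63.8 °C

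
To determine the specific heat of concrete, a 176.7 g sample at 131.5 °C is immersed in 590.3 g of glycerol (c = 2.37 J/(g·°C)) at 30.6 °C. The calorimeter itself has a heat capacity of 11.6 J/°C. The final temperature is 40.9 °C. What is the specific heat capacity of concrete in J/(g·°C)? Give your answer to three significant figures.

q_gained = (590.3 × 2.37 + 11.6) × (40.9 − 30.6) = 14530 J
q_lost = 176.7 × c × (131.5 − 40.9) = 16009.02 c
Set equal: c = 14530 / 16009.02 = 0.908 J/(g·°C)

c = 0.908 J/(g·°C)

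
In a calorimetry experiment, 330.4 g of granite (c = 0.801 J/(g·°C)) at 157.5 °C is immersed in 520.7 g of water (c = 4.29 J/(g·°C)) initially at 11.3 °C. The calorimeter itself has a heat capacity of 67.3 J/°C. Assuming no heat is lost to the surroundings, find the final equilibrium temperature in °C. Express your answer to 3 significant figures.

T_f = 26.4 °C

Heat lost by granite = heat gained by water + calorimeter.
(330.4)(0.801)(157.5 − T) = [(520.7)(4.29) + 67.3](T − 11.3)
264.6504 (157.5 − T) = 2301.103 (T − 11.3)
41682 − 264.6504 T = 2301.103 T − 26002
67684 = 2565.7534 T
T = 26.38 °C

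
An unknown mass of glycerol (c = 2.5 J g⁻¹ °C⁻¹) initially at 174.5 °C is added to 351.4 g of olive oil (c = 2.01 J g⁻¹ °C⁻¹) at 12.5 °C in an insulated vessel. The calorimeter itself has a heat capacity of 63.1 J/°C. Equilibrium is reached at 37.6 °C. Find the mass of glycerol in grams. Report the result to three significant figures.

q_gained = (351.4 × 2.01 + 63.1) × (37.6 − 12.5) = 19310 J
q_lost = m × 2.5 × (174.5 − 37.6) = 342.25 m
m = 19310 / 342.25 = 56.4 g

m = 56.4 g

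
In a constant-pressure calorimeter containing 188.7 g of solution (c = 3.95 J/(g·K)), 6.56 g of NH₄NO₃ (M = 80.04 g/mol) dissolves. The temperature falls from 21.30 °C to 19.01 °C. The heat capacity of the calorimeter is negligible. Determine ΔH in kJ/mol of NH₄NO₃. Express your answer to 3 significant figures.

|ΔT| = |19.01 − 21.30| = 2.29 °C
|q_surr| = (188.7 × 3.95) × 2.29 = 745.365 × 2.29 = 1707 J
n(NH₄NO₃) = 6.56 / 80.04 = 0.08196 mol
Temperature fell, so q_rxn = +|q_surr| = 1.707 kJ
ΔH = q_rxn / n = 20.83 kJ/mol

ΔH = 20.8 kJ/mol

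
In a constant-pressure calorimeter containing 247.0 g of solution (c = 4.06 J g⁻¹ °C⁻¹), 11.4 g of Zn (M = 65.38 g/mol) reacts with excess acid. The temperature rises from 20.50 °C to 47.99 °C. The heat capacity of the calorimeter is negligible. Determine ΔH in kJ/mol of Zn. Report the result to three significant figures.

|ΔT| = |47.99 − 20.50| = 27.49 °C
|q_surr| = (247.0 × 4.06) × 27.49 = 1002.82 × 27.49 = 27570 J
n(Zn) = 11.4 / 65.38 = 0.1744 mol
Temperature rose, so q_rxn = −|q_surr| = -27.57 kJ
ΔH = q_rxn / n = -158.1 kJ/mol

ΔH = -158 kJ/mol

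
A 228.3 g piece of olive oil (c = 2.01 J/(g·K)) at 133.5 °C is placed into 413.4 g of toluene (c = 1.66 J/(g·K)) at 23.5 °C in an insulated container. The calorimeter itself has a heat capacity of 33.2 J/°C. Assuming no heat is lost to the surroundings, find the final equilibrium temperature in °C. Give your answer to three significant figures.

Heat lost by olive oil = heat gained by toluene + calorimeter.
(228.3)(2.01)(133.5 − T) = [(413.4)(1.66) + 33.2](T − 23.5)
458.883 (133.5 − T) = 719.444 (T − 23.5)
61261 − 458.883 T = 719.444 T − 16907
78168 = 1178.327 T
T = 66.34 °C

T_f = 66.3 °C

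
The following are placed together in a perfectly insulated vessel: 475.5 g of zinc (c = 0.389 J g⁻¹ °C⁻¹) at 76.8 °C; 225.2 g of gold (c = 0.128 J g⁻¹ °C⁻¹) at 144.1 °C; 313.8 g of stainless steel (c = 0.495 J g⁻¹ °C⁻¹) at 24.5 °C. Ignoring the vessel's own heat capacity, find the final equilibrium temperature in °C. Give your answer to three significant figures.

Σ mᵢcᵢ(T − Tᵢ) = 0  ⇒  T = Σ mᵢcᵢTᵢ / Σ mᵢcᵢ
Σ mᵢcᵢ = 475.5×0.389 + 225.2×0.128 + 313.8×0.495 = 369.1261
Σ mᵢcᵢTᵢ = 184.9695×76.8 + 28.8256×144.1 + 155.331×24.5 = 22165
T = 22165 / 369.1261 = 60.047 °C

T_f = 60.0 °C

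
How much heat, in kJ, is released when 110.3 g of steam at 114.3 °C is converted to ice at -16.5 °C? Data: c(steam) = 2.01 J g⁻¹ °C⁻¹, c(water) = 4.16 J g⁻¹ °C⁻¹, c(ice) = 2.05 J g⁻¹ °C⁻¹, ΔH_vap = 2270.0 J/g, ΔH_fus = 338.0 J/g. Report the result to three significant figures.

q = 340 kJ

q1 (cool steam 114.3→100 °C): 110.3 × 2.01 × 14.3 = 3170 J
q2 (condense at 100 °C): 110.3 × 2270.0 = 250381 J
q3 (cool water 100→0 °C): 110.3 × 4.16 × 100.0 = 45885 J
q4 (freeze at 0 °C): 110.3 × 338.0 = 37281 J
q5 (cool ice 0→-16.5 °C): 110.3 × 2.05 × 16.5 = 3731 J
Total: 3170 + 250381 + 45885 + 37281 + 3731 = 340448 J = 340 kJ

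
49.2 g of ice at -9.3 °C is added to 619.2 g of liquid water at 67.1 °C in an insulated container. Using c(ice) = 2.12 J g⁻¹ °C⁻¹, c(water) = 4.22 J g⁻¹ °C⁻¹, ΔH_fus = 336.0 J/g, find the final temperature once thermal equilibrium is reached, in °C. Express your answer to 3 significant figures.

T_f = 56.0 °C

Heat to bring ice to 0 °C and melt it: q₁ = 49.2×2.12×9.3 + 49.2×336.0 = 17501 J
Heat the water can supply cooling to 0 °C: 619.2×4.22×67.1 = 175334 J > q₁, so all ice melts.
Energy balance: 619.2×4.22×(67.1 − T) = 17501 + 49.2×4.22×(T − 0)
2613.024(67.1 − T) = 17501 + 207.624 T
175334 − 17501 = 2820.648 T
T = 157833 / 2820.648 = 55.96 °C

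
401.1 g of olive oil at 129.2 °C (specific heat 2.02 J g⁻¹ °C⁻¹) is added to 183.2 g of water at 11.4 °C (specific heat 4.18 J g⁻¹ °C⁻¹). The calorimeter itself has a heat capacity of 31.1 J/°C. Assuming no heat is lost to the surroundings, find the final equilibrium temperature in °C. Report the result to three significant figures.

T_f = 70.8 °C

Heat lost by olive oil = heat gained by water + calorimeter.
(401.1)(2.02)(129.2 − T) = [(183.2)(4.18) + 31.1](T − 11.4)
810.222 (129.2 − T) = 796.876 (T − 11.4)
104680 − 810.222 T = 796.876 T − 9084.4
113764.4 = 1607.098 T
T = 70.79 °C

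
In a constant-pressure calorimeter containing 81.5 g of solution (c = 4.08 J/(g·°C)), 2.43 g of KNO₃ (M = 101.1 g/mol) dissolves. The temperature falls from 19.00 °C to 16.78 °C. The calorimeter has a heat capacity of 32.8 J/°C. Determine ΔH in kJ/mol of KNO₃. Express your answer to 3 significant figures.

ΔH = 33.7 kJ/mol

|ΔT| = |16.78 − 19.00| = 2.22 °C
|q_surr| = (81.5 × 4.08 + 32.8) × 2.22 = 365.32 × 2.22 = 811.0 J
n(KNO₃) = 2.43 / 101.1 = 0.02404 mol
Temperature fell, so q_rxn = +|q_surr| = 0.8110 kJ
ΔH = q_rxn / n = 33.74 kJ/mol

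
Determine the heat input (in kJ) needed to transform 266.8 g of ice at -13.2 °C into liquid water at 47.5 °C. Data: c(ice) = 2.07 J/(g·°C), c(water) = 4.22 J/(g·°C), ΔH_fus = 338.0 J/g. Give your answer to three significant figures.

q1 (heat ice -13.2→0.0 °C): 266.8 × 2.07 × 13.2 = 7290 J
q2 (melt at 0 °C): 266.8 × 338.0 = 90178 J
q3 (heat water 0.0→47.5 °C): 266.8 × 4.22 × 47.5 = 53480 J
Total: 7290 + 90178 + 53480 = 150948 J = 151 kJ

q = 151 kJ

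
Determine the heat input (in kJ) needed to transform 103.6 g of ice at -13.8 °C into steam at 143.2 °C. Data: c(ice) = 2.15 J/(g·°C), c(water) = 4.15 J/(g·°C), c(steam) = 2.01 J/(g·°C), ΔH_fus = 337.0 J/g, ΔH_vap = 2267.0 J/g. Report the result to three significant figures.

q1 (heat ice -13.8→0.0 °C): 103.6 × 2.15 × 13.8 = 3074 J
q2 (melt at 0 °C): 103.6 × 337.0 = 34913 J
q3 (heat water 0.0→100.0 °C): 103.6 × 4.15 × 100.0 = 42994 J
q4 (vaporize at 100 °C): 103.6 × 2267.0 = 234861 J
q5 (heat steam 100.0→143.2 °C): 103.6 × 2.01 × 43.2 = 8996 J
Total: 3074 + 34913 + 42994 + 234861 + 8996 = 324838 J = 325 kJ

q = 325 kJ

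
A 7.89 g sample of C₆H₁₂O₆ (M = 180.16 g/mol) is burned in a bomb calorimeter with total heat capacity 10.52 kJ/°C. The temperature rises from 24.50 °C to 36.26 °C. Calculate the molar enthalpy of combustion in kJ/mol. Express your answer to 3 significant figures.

ΔH = -2820 kJ/mol

ΔT = 36.26 − 24.50 = 11.76 °C
q_cal = C_cal × ΔT = 10.52 × 11.76 = 123.7152 kJ
n = 7.89 / 180.16 = 0.043794 mol
q_rxn = −q_cal = -123.7152 kJ
ΔH = -123.7152 / 0.043794 = -2824.9 kJ/mol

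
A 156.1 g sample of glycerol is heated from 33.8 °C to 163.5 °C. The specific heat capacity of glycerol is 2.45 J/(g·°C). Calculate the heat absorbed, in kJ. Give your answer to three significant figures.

q = m c ΔT = 156.1 × 2.45 × (163.5 − 33.8)
q = 156.1 × 2.45 × 129.7 = 49600 J = 49.6 kJ

q = 49.6 kJ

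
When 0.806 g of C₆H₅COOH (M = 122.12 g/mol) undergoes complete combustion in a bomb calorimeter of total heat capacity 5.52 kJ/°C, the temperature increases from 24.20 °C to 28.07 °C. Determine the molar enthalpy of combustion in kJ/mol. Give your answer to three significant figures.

ΔH = -3240 kJ/mol

ΔT = 28.07 − 24.20 = 3.87 °C
q_cal = C_cal × ΔT = 5.52 × 3.87 = 21.3624 kJ
n = 0.806 / 122.12 = 0.006600 mol
q_rxn = −q_cal = -21.3624 kJ
ΔH = -21.3624 / 0.006600 = -3237 kJ/mol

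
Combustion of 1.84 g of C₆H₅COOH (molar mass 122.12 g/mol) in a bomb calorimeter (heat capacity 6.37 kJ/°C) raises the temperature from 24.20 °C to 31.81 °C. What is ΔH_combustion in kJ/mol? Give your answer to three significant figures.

ΔH = -3220 kJ/mol

ΔT = 31.81 − 24.20 = 7.61 °C
q_cal = C_cal × ΔT = 6.37 × 7.61 = 48.4757 kJ
n = 1.84 / 122.12 = 0.01507 mol
q_rxn = −q_cal = -48.4757 kJ
ΔH = -48.4757 / 0.01507 = -3217 kJ/mol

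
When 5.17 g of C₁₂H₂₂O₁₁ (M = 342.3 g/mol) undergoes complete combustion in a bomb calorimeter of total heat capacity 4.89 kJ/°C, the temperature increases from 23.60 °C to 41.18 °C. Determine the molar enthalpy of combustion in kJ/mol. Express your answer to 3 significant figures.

ΔT = 41.18 − 23.60 = 17.58 °C
q_cal = C_cal × ΔT = 4.89 × 17.58 = 85.9662 kJ
n = 5.17 / 342.3 = 0.01510 mol
q_rxn = −q_cal = -85.9662 kJ
ΔH = -85.9662 / 0.01510 = -5693 kJ/mol

ΔH = -5690 kJ/mol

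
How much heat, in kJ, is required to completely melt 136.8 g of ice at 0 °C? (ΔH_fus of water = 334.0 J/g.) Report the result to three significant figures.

q = 45.7 kJ

q = m × ΔH_fus = 136.8 × 334.0 = 45690 J = 45.7 kJ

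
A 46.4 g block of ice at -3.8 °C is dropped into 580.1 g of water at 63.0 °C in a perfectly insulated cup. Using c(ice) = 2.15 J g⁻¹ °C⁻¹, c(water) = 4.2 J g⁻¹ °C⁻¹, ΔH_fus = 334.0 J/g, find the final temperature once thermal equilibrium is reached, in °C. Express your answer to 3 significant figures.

Heat to bring ice to 0 °C and melt it: q₁ = 46.4×2.15×3.8 + 46.4×334.0 = 15877 J
Heat the water can supply cooling to 0 °C: 580.1×4.2×63.0 = 153494 J > q₁, so all ice melts.
Energy balance: 580.1×4.2×(63.0 − T) = 15877 + 46.4×4.2×(T − 0)
2436.42(63.0 − T) = 15877 + 194.88 T
153494 − 15877 = 2631.30 T
T = 137617 / 2631.30 = 52.30 °C

T_f = 52.3 °C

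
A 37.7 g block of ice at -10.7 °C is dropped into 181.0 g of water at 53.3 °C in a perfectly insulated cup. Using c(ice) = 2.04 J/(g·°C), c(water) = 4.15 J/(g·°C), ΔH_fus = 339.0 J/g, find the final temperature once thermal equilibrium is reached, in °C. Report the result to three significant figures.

Heat to bring ice to 0 °C and melt it: q₁ = 37.7×2.04×10.7 + 37.7×339.0 = 13603 J
Heat the water can supply cooling to 0 °C: 181.0×4.15×53.3 = 40036.3 J > q₁, so all ice melts.
Energy balance: 181.0×4.15×(53.3 − T) = 13603 + 37.7×4.15×(T − 0)
751.15(53.3 − T) = 13603 + 156.455 T
40036.3 − 13603 = 907.605 T
T = 26433.3 / 907.605 = 29.12 °C

T_f = 29.1 °C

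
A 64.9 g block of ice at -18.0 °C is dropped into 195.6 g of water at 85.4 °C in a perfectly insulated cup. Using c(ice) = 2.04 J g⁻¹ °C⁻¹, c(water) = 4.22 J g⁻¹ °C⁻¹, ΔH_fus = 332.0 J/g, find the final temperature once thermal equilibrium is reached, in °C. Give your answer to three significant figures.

Heat to bring ice to 0 °C and melt it: q₁ = 64.9×2.04×18.0 + 64.9×332.0 = 23930 J
Heat the water can supply cooling to 0 °C: 195.6×4.22×85.4 = 70491.9 J > q₁, so all ice melts.
Energy balance: 195.6×4.22×(85.4 − T) = 23930 + 64.9×4.22×(T − 0)
825.432(85.4 − T) = 23930 + 273.878 T
70491.9 − 23930 = 1099.310 T
T = 46561.9 / 1099.310 = 42.36 °C

T_f = 42.4 °C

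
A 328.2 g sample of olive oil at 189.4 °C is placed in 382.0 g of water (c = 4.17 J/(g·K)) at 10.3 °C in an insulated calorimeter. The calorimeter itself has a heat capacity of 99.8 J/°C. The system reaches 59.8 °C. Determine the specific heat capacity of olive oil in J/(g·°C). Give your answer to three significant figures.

q_gained = (382.0 × 4.17 + 99.8) × (59.8 − 10.3) = 83790 J
q_lost = 328.2 × c × (189.4 − 59.8) = 42534.72 c
Set equal: c = 83790 / 42534.72 = 1.97 J/(g·°C)

c = 1.97 J/(g·°C)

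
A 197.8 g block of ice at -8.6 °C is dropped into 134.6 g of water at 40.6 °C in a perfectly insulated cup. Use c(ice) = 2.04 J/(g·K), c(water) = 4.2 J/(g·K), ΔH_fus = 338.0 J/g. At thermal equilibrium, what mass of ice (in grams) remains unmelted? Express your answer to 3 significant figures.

Heat to warm all ice to 0 °C: 197.8×2.04×8.6 = 3470.2 J
Heat released by water cooling to 0 °C: 134.6×4.2×40.6 = 22952 J
22952 J < 3470.2 + 197.8×338.0 = 70326.6 J, so not all ice melts; final T = 0 °C.
Heat left for melting: 22952 − 3470.2 = 19481.8 J
Mass melted = 19481.8 / 338.0 = 57.64 g
Ice remaining = 197.8 − 57.64 = 140.16 g

m_ice remaining = 140 g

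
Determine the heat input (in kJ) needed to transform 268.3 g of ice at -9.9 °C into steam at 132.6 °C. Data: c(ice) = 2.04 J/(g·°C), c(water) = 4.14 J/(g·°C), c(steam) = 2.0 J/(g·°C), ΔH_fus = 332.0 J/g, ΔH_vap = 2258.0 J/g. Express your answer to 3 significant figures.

q = 829 kJ

q1 (heat ice -9.9→0.0 °C): 268.3 × 2.04 × 9.9 = 5419 J
q2 (melt at 0 °C): 268.3 × 332.0 = 89076 J
q3 (heat water 0.0→100.0 °C): 268.3 × 4.14 × 100.0 = 111076 J
q4 (vaporize at 100 °C): 268.3 × 2258.0 = 605821 J
q5 (heat steam 100.0→132.6 °C): 268.3 × 2.0 × 32.6 = 17493 J
Total: 5419 + 89076 + 111076 + 605821 + 17493 = 828885 J = 829 kJ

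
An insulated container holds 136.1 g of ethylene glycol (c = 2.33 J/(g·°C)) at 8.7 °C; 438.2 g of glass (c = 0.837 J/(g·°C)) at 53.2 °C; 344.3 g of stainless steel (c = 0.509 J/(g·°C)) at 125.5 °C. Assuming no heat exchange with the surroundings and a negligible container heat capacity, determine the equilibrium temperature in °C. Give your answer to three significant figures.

T_f = 51.5 °C

Σ mᵢcᵢ(T − Tᵢ) = 0  ⇒  T = Σ mᵢcᵢTᵢ / Σ mᵢcᵢ
Σ mᵢcᵢ = 136.1×2.33 + 438.2×0.837 + 344.3×0.509 = 859.1351
Σ mᵢcᵢTᵢ = 317.113×8.7 + 366.7734×53.2 + 175.2487×125.5 = 44265
T = 44265 / 859.1351 = 51.52 °C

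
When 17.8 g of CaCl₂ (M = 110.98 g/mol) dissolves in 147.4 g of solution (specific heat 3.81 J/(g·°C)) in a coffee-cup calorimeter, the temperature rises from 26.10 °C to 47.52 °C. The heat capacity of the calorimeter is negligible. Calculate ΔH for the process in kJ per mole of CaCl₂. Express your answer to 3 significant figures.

|ΔT| = |47.52 − 26.10| = 21.42 °C
|q_surr| = (147.4 × 3.81) × 21.42 = 561.594 × 21.42 = 12030 J
n(CaCl₂) = 17.8 / 110.98 = 0.1604 mol
Temperature rose, so q_rxn = −|q_surr| = -12.03 kJ
ΔH = q_rxn / n = -75.00 kJ/mol

ΔH = -75.0 kJ/mol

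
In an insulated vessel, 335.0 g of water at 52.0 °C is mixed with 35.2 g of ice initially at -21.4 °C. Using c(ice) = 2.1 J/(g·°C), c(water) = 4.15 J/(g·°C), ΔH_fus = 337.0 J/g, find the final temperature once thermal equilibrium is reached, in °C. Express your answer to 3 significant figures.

T_f = 38.3 °C

Heat to bring ice to 0 °C and melt it: q₁ = 35.2×2.1×21.4 + 35.2×337.0 = 13444 J
Heat the water can supply cooling to 0 °C: 335.0×4.15×52.0 = 72293.0 J > q₁, so all ice melts.
Energy balance: 335.0×4.15×(52.0 − T) = 13444 + 35.2×4.15×(T − 0)
1390.25(52.0 − T) = 13444 + 146.08 T
72293.0 − 13444 = 1536.33 T
T = 58849.0 / 1536.33 = 38.30 °C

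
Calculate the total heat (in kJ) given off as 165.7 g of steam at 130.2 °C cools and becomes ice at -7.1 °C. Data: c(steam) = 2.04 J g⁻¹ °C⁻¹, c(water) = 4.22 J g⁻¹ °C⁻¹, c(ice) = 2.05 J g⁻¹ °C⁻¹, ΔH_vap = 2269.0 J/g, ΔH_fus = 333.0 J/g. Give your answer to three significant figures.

q1 (cool steam 130.2→100 °C): 165.7 × 2.04 × 30.2 = 10208 J
q2 (condense at 100 °C): 165.7 × 2269.0 = 375973 J
q3 (cool water 100→0 °C): 165.7 × 4.22 × 100.0 = 69925 J
q4 (freeze at 0 °C): 165.7 × 333.0 = 55178 J
q5 (cool ice 0→-7.1 °C): 165.7 × 2.05 × 7.1 = 2412 J
Total: 10208 + 375973 + 69925 + 55178 + 2412 = 513696 J = 514 kJ

q = 514 kJ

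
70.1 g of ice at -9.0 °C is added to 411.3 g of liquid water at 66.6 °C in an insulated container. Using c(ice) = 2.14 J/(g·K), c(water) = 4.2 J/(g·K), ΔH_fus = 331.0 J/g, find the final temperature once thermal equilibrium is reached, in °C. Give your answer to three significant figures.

Heat to bring ice to 0 °C and melt it: q₁ = 70.1×2.14×9.0 + 70.1×331.0 = 24553 J
Heat the water can supply cooling to 0 °C: 411.3×4.2×66.6 = 115049 J > q₁, so all ice melts.
Energy balance: 411.3×4.2×(66.6 − T) = 24553 + 70.1×4.2×(T − 0)
1727.46(66.6 − T) = 24553 + 294.42 T
115049 − 24553 = 2021.88 T
T = 90496 / 2021.88 = 44.76 °C

T_f = 44.8 °C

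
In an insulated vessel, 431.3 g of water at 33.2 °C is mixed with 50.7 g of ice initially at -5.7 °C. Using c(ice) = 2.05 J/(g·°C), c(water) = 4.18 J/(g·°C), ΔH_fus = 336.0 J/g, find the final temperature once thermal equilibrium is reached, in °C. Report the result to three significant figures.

Heat to bring ice to 0 °C and melt it: q₁ = 50.7×2.05×5.7 + 50.7×336.0 = 17628 J
Heat the water can supply cooling to 0 °C: 431.3×4.18×33.2 = 59854.1 J > q₁, so all ice melts.
Energy balance: 431.3×4.18×(33.2 − T) = 17628 + 50.7×4.18×(T − 0)
1802.834(33.2 − T) = 17628 + 211.926 T
59854.1 − 17628 = 2014.760 T
T = 42226.1 / 2014.760 = 20.96 °C

T_f = 21.0 °C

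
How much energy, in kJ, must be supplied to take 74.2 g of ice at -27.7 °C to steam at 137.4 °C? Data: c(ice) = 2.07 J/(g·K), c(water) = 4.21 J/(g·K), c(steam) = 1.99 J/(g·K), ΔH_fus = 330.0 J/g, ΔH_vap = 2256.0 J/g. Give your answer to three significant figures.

q = 233 kJ

q1 (heat ice -27.7→0.0 °C): 74.2 × 2.07 × 27.7 = 4255 J
q2 (melt at 0 °C): 74.2 × 330.0 = 24486 J
q3 (heat water 0.0→100.0 °C): 74.2 × 4.21 × 100.0 = 31238 J
q4 (vaporize at 100 °C): 74.2 × 2256.0 = 167395 J
q5 (heat steam 100.0→137.4 °C): 74.2 × 1.99 × 37.4 = 5522 J
Total: 4255 + 24486 + 31238 + 167395 + 5522 = 232896 J = 233 kJ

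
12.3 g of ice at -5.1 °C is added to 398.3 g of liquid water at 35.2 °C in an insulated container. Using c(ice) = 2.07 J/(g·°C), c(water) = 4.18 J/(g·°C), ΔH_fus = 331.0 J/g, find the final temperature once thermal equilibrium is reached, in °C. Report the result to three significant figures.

Heat to bring ice to 0 °C and melt it: q₁ = 12.3×2.07×5.1 + 12.3×331.0 = 4201.2 J
Heat the water can supply cooling to 0 °C: 398.3×4.18×35.2 = 58604.3 J > q₁, so all ice melts.
Energy balance: 398.3×4.18×(35.2 − T) = 4201.2 + 12.3×4.18×(T − 0)
1664.894(35.2 − T) = 4201.2 + 51.414 T
58604.3 − 4201.2 = 1716.308 T
T = 54403.1 / 1716.308 = 31.70 °C

T_f = 31.7 °C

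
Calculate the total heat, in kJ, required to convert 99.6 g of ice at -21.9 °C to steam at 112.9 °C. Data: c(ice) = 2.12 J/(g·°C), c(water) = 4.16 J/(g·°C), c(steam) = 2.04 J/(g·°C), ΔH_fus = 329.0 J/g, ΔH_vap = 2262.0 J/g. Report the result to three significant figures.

q = 307 kJ

q1 (heat ice -21.9→0.0 °C): 99.6 × 2.12 × 21.9 = 4624 J
q2 (melt at 0 °C): 99.6 × 329.0 = 32768 J
q3 (heat water 0.0→100.0 °C): 99.6 × 4.16 × 100.0 = 41434 J
q4 (vaporize at 100 °C): 99.6 × 2262.0 = 225295 J
q5 (heat steam 100.0→112.9 °C): 99.6 × 2.04 × 12.9 = 2621 J
Total: 4624 + 32768 + 41434 + 225295 + 2621 = 306742 J = 307 kJ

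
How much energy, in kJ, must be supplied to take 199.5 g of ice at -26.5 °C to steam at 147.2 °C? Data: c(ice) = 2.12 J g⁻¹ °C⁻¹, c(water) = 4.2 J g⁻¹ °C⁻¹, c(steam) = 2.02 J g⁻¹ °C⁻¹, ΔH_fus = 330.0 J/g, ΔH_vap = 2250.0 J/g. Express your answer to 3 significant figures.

q1 (heat ice -26.5→0.0 °C): 199.5 × 2.12 × 26.5 = 11208 J
q2 (melt at 0 °C): 199.5 × 330.0 = 65835 J
q3 (heat water 0.0→100.0 °C): 199.5 × 4.2 × 100.0 = 83790 J
q4 (vaporize at 100 °C): 199.5 × 2250.0 = 448875 J
q5 (heat steam 100.0→147.2 °C): 199.5 × 2.02 × 47.2 = 19021 J
Total: 11208 + 65835 + 83790 + 448875 + 19021 = 628729 J = 629 kJ

q = 629 kJ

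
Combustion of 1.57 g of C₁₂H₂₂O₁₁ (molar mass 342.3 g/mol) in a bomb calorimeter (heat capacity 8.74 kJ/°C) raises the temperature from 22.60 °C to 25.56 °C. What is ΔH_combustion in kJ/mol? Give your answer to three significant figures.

ΔT = 25.56 − 22.60 = 2.96 °C
q_cal = C_cal × ΔT = 8.74 × 2.96 = 25.8704 kJ
n = 1.57 / 342.3 = 0.004587 mol
q_rxn = −q_cal = -25.8704 kJ
ΔH = -25.8704 / 0.004587 = -5640 kJ/mol

ΔH = -5640 kJ/mol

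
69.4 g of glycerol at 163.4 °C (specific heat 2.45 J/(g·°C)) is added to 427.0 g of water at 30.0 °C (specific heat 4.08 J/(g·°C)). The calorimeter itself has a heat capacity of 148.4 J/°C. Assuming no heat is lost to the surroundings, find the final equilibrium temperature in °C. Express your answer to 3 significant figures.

T_f = 41.0 °C

Heat lost by glycerol = heat gained by water + calorimeter.
(69.4)(2.45)(163.4 − T) = [(427.0)(4.08) + 148.4](T − 30.0)
170.03 (163.4 − T) = 1890.56 (T − 30.0)
27783 − 170.03 T = 1890.56 T − 56717
84500 = 2060.59 T
T = 41.01 °C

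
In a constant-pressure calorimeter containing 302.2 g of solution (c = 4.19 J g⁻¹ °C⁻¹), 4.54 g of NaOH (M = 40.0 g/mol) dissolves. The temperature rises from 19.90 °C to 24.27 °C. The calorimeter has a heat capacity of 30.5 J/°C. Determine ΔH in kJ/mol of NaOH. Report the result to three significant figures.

ΔH = -49.9 kJ/mol

|ΔT| = |24.27 − 19.90| = 4.37 °C
|q_surr| = (302.2 × 4.19 + 30.5) × 4.37 = 1296.718 × 4.37 = 5667 J
n(NaOH) = 4.54 / 40.0 = 0.1135 mol
Temperature rose, so q_rxn = −|q_surr| = -5.667 kJ
ΔH = q_rxn / n = -49.93 kJ/mol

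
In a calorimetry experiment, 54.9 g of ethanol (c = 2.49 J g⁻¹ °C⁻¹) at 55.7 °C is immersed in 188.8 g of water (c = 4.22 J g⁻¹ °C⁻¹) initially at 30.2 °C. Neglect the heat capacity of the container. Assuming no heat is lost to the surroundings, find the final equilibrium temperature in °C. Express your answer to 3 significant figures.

T_f = 33.9 °C

Heat lost by ethanol = heat gained by water.
(54.9)(2.49)(55.7 − T) = (188.8)(4.22)(T − 30.2)
136.701 (55.7 − T) = 796.736 (T − 30.2)
7614.2 − 136.701 T = 796.736 T − 24061
31675.2 = 933.437 T
T = 33.93 °C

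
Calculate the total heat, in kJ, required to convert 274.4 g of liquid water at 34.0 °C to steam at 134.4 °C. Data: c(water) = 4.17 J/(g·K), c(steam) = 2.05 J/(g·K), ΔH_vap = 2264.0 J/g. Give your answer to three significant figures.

q = 716 kJ

q1 (heat water 34.0→100.0 °C): 274.4 × 4.17 × 66.0 = 75520 J
q2 (vaporize at 100 °C): 274.4 × 2264.0 = 621242 J
q3 (heat steam 100.0→134.4 °C): 274.4 × 2.05 × 34.4 = 19351 J
Total: 75520 + 621242 + 19351 = 716113 J = 716 kJ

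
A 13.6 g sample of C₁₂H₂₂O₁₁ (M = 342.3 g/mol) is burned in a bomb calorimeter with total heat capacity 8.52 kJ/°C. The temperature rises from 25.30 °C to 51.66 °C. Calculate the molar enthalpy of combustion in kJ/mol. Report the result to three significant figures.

ΔH = -5650 kJ/mol

ΔT = 51.66 − 25.30 = 26.36 °C
q_cal = C_cal × ΔT = 8.52 × 26.36 = 224.5872 kJ
n = 13.6 / 342.3 = 0.03973 mol
q_rxn = −q_cal = -224.5872 kJ
ΔH = -224.5872 / 0.03973 = -5653 kJ/mol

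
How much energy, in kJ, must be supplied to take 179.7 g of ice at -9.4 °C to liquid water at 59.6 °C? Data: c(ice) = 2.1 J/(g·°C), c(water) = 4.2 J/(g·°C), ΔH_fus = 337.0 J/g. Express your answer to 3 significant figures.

q = 109 kJ

q1 (heat ice -9.4→0.0 °C): 179.7 × 2.1 × 9.4 = 3547 J
q2 (melt at 0 °C): 179.7 × 337.0 = 60559 J
q3 (heat water 0.0→59.6 °C): 179.7 × 4.2 × 59.6 = 44983 J
Total: 3547 + 60559 + 44983 = 109089 J = 109 kJ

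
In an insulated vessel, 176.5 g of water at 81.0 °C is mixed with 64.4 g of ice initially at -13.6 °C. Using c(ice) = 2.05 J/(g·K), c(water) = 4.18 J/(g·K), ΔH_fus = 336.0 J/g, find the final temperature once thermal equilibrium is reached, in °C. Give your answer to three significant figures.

T_f = 36.1 °C

Heat to bring ice to 0 °C and melt it: q₁ = 64.4×2.05×13.6 + 64.4×336.0 = 23434 J
Heat the water can supply cooling to 0 °C: 176.5×4.18×81.0 = 59759.4 J > q₁, so all ice melts.
Energy balance: 176.5×4.18×(81.0 − T) = 23434 + 64.4×4.18×(T − 0)
737.77(81.0 − T) = 23434 + 269.192 T
59759.4 − 23434 = 1006.962 T
T = 36325.4 / 1006.962 = 36.07 °C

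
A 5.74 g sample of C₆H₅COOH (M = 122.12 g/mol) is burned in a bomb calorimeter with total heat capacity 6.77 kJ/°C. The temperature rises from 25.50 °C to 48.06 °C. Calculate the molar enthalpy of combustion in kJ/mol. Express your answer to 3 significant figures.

ΔT = 48.06 − 25.50 = 22.56 °C
q_cal = C_cal × ΔT = 6.77 × 22.56 = 152.7312 kJ
n = 5.74 / 122.12 = 0.04700 mol
q_rxn = −q_cal = -152.7312 kJ
ΔH = -152.7312 / 0.04700 = -3250 kJ/mol

ΔH = -3250 kJ/mol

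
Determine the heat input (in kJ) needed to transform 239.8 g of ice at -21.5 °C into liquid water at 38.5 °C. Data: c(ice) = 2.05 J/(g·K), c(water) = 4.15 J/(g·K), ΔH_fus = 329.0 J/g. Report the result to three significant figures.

q1 (heat ice -21.5→0.0 °C): 239.8 × 2.05 × 21.5 = 10569 J
q2 (melt at 0 °C): 239.8 × 329.0 = 78894 J
q3 (heat water 0.0→38.5 °C): 239.8 × 4.15 × 38.5 = 38314 J
Total: 10569 + 78894 + 38314 = 127777 J = 128 kJ

q = 128 kJ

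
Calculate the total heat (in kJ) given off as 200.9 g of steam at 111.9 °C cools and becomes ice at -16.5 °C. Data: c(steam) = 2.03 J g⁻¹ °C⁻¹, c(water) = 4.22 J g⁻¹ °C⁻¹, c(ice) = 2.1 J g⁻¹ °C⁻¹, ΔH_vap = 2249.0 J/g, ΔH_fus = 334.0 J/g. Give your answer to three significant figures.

q = 616 kJ

q1 (cool steam 111.9→100 °C): 200.9 × 2.03 × 11.9 = 4853 J
q2 (condense at 100 °C): 200.9 × 2249.0 = 451824 J
q3 (cool water 100→0 °C): 200.9 × 4.22 × 100.0 = 84780 J
q4 (freeze at 0 °C): 200.9 × 334.0 = 67101 J
q5 (cool ice 0→-16.5 °C): 200.9 × 2.1 × 16.5 = 6961 J
Total: 4853 + 451824 + 84780 + 67101 + 6961 = 615519 J = 616 kJ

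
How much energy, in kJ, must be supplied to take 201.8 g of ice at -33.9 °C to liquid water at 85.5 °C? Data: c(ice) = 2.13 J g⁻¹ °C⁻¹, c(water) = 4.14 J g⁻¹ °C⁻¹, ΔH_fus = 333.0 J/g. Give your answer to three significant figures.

q1 (heat ice -33.9→0.0 °C): 201.8 × 2.13 × 33.9 = 14571 J
q2 (melt at 0 °C): 201.8 × 333.0 = 67199 J
q3 (heat water 0.0→85.5 °C): 201.8 × 4.14 × 85.5 = 71431 J
Total: 14571 + 67199 + 71431 = 153201 J = 153 kJ

q = 153 kJ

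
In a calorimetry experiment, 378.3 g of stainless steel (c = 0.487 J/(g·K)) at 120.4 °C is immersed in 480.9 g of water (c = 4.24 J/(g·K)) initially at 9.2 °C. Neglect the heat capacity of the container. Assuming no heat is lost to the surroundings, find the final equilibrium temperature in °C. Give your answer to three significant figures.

T_f = 18.4 °C

Heat lost by stainless steel = heat gained by water.
(378.3)(0.487)(120.4 − T) = (480.9)(4.24)(T − 9.2)
184.2321 (120.4 − T) = 2039.016 (T − 9.2)
22182 − 184.2321 T = 2039.016 T − 18759
40941 = 2223.2481 T
T = 18.41 °C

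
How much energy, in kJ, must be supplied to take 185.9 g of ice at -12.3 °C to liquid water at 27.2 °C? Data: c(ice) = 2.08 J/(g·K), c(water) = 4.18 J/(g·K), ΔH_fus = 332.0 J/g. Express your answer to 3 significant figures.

q = 87.6 kJ

q1 (heat ice -12.3→0.0 °C): 185.9 × 2.08 × 12.3 = 4756 J
q2 (melt at 0 °C): 185.9 × 332.0 = 61719 J
q3 (heat water 0.0→27.2 °C): 185.9 × 4.18 × 27.2 = 21136 J
Total: 4756 + 61719 + 21136 = 87611 J = 87.6 kJ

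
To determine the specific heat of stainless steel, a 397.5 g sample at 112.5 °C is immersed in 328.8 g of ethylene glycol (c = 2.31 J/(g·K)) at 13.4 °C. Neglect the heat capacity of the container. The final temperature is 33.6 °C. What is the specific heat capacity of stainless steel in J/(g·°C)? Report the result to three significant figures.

q_gained = (328.8 × 2.31) × (33.6 − 13.4) = 15340 J
q_lost = 397.5 × c × (112.5 − 33.6) = 31362.75 c
Set equal: c = 15340 / 31362.75 = 0.489 J/(g·°C)

c = 0.489 J/(g·°C)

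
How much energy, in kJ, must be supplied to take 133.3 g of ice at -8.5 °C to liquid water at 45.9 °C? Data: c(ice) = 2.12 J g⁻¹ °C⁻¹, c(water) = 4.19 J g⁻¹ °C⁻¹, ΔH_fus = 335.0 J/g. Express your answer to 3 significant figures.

q = 72.7 kJ

q1 (heat ice -8.5→0.0 °C): 133.3 × 2.12 × 8.5 = 2402 J
q2 (melt at 0 °C): 133.3 × 335.0 = 44656 J
q3 (heat water 0.0→45.9 °C): 133.3 × 4.19 × 45.9 = 25636 J
Total: 2402 + 44656 + 25636 = 72694 J = 72.7 kJ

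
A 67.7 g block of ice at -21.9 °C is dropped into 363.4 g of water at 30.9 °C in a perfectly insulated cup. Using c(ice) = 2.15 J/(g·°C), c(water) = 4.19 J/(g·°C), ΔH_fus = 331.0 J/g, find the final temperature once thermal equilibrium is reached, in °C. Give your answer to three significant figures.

T_f = 11.9 °C

Heat to bring ice to 0 °C and melt it: q₁ = 67.7×2.15×21.9 + 67.7×331.0 = 25596 J
Heat the water can supply cooling to 0 °C: 363.4×4.19×30.9 = 47049.8 J > q₁, so all ice melts.
Energy balance: 363.4×4.19×(30.9 − T) = 25596 + 67.7×4.19×(T − 0)
1522.646(30.9 − T) = 25596 + 283.663 T
47049.8 − 25596 = 1806.309 T
T = 21453.8 / 1806.309 = 11.88 °C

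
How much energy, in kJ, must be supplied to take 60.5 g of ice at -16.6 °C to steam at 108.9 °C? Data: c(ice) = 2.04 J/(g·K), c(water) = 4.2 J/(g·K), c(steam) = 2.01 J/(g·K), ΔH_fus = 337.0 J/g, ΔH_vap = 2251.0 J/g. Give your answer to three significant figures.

q1 (heat ice -16.6→0.0 °C): 60.5 × 2.04 × 16.6 = 2049 J
q2 (melt at 0 °C): 60.5 × 337.0 = 20389 J
q3 (heat water 0.0→100.0 °C): 60.5 × 4.2 × 100.0 = 25410 J
q4 (vaporize at 100 °C): 60.5 × 2251.0 = 136186 J
q5 (heat steam 100.0→108.9 °C): 60.5 × 2.01 × 8.9 = 1082 J
Total: 2049 + 20389 + 25410 + 136186 + 1082 = 185116 J = 185 kJ

q = 185 kJ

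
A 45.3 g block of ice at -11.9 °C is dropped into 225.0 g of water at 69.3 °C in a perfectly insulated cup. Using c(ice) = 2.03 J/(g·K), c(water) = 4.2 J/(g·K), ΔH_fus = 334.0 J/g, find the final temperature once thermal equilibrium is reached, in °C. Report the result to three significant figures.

Heat to bring ice to 0 °C and melt it: q₁ = 45.3×2.03×11.9 + 45.3×334.0 = 16225 J
Heat the water can supply cooling to 0 °C: 225.0×4.2×69.3 = 65488.5 J > q₁, so all ice melts.
Energy balance: 225.0×4.2×(69.3 − T) = 16225 + 45.3×4.2×(T − 0)
945(69.3 − T) = 16225 + 190.26 T
65488.5 − 16225 = 1135.26 T
T = 49263.5 / 1135.26 = 43.39 °C

T_f = 43.4 °C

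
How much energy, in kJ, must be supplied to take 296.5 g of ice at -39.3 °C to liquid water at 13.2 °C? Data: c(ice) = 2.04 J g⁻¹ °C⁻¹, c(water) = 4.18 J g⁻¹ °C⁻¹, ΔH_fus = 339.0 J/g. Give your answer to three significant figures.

q = 141 kJ

q1 (heat ice -39.3→0.0 °C): 296.5 × 2.04 × 39.3 = 23771 J
q2 (melt at 0 °C): 296.5 × 339.0 = 100514 J
q3 (heat water 0.0→13.2 °C): 296.5 × 4.18 × 13.2 = 16360 J
Total: 23771 + 100514 + 16360 = 140645 J = 141 kJ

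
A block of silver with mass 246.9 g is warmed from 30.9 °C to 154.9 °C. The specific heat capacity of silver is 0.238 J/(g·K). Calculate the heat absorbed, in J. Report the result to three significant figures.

q = 7290 J

q = m c ΔT = 246.9 × 0.238 × (154.9 − 30.9)
q = 246.9 × 0.238 × 124.0 = 7287 J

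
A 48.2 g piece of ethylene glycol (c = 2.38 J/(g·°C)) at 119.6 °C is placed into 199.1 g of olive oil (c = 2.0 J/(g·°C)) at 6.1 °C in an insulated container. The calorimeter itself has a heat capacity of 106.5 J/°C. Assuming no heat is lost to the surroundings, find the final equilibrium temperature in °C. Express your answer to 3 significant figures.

Heat lost by ethylene glycol = heat gained by olive oil + calorimeter.
(48.2)(2.38)(119.6 − T) = [(199.1)(2.0) + 106.5](T − 6.1)
114.716 (119.6 − T) = 504.7 (T − 6.1)
13720 − 114.716 T = 504.7 T − 3078.7
16798.7 = 619.416 T
T = 27.12 °C

T_f = 27.1 °C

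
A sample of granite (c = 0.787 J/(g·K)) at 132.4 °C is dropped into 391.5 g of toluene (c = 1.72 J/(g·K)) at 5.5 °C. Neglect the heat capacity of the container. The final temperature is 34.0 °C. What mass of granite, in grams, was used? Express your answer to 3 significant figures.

m = 248 g

q_gained = (391.5 × 1.72) × (34.0 − 5.5) = 19190 J
q_lost = m × 0.787 × (132.4 − 34.0) = 77.4408 m
m = 19190 / 77.4408 = 248 g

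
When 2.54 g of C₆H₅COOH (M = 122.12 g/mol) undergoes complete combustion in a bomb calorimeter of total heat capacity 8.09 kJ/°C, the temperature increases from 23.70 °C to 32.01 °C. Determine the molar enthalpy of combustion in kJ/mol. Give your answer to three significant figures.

ΔT = 32.01 − 23.70 = 8.31 °C
q_cal = C_cal × ΔT = 8.09 × 8.31 = 67.2279 kJ
n = 2.54 / 122.12 = 0.02080 mol
q_rxn = −q_cal = -67.2279 kJ
ΔH = -67.2279 / 0.02080 = -3232 kJ/mol

ΔH = -3230 kJ/mol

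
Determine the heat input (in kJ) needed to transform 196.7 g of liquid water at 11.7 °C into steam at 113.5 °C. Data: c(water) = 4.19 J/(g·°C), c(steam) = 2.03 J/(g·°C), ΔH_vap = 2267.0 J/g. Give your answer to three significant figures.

q1 (heat water 11.7→100.0 °C): 196.7 × 4.19 × 88.3 = 72774 J
q2 (vaporize at 100 °C): 196.7 × 2267.0 = 445919 J
q3 (heat steam 100.0→113.5 °C): 196.7 × 2.03 × 13.5 = 5391 J
Total: 72774 + 445919 + 5391 = 524084 J = 524 kJ

q = 524 kJ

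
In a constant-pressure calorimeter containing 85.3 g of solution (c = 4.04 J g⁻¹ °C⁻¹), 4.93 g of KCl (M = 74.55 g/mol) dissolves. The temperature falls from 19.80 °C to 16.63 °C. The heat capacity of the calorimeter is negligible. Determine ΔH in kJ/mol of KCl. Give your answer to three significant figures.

|ΔT| = |16.63 − 19.80| = 3.17 °C
|q_surr| = (85.3 × 4.04) × 3.17 = 344.612 × 3.17 = 1092 J
n(KCl) = 4.93 / 74.55 = 0.06613 mol
Temperature fell, so q_rxn = +|q_surr| = 1.092 kJ
ΔH = q_rxn / n = 16.51 kJ/mol

ΔH = 16.5 kJ/mol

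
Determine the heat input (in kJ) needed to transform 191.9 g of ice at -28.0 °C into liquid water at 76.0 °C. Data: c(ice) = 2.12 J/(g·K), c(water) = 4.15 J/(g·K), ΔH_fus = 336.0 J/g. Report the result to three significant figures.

q = 136 kJ

q1 (heat ice -28.0→0.0 °C): 191.9 × 2.12 × 28.0 = 11391 J
q2 (melt at 0 °C): 191.9 × 336.0 = 64478 J
q3 (heat water 0.0→76.0 °C): 191.9 × 4.15 × 76.0 = 60525 J
Total: 11391 + 64478 + 60525 = 136394 J = 136 kJ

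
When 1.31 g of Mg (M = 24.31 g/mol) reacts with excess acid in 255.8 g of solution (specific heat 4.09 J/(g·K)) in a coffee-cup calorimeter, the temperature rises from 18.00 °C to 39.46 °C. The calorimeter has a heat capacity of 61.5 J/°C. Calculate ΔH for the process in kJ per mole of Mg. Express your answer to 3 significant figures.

ΔH = -441 kJ/mol

|ΔT| = |39.46 − 18.00| = 21.46 °C
|q_surr| = (255.8 × 4.09 + 61.5) × 21.46 = 1107.722 × 21.46 = 23770 J
n(Mg) = 1.31 / 24.31 = 0.05389 mol
Temperature rose, so q_rxn = −|q_surr| = -23.77 kJ
ΔH = q_rxn / n = -441.1 kJ/mol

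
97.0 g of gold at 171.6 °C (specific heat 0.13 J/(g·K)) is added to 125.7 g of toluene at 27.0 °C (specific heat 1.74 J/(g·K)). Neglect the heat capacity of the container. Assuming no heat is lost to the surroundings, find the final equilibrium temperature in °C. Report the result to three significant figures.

T_f = 34.9 °C

Heat lost by gold = heat gained by toluene.
(97.0)(0.13)(171.6 − T) = (125.7)(1.74)(T − 27.0)
12.61 (171.6 − T) = 218.718 (T − 27.0)
2163.9 − 12.61 T = 218.718 T − 5905.4
8069.3 = 231.328 T
T = 34.88 °C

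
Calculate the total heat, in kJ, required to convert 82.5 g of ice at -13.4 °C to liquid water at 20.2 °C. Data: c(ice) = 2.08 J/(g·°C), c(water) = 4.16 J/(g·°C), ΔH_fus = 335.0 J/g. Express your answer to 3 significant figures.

q1 (heat ice -13.4→0.0 °C): 82.5 × 2.08 × 13.4 = 2299 J
q2 (melt at 0 °C): 82.5 × 335.0 = 27638 J
q3 (heat water 0.0→20.2 °C): 82.5 × 4.16 × 20.2 = 6933 J
Total: 2299 + 27638 + 6933 = 36870 J = 36.9 kJ

q = 36.9 kJ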